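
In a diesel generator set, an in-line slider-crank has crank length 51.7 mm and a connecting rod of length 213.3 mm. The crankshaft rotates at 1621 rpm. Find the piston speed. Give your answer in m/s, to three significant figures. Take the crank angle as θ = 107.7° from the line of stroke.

7.73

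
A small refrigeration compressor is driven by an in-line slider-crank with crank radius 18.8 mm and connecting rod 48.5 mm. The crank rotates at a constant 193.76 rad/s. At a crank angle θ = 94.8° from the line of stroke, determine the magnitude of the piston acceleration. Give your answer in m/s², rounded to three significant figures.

ω = 193.8 rad/s
x(θ) = r cosθ + √(L² − r² sin²θ); with ω constant, a = ω²·d²x/dθ².
d²x/dθ² = −r cosθ − r²(cos2θ)/√u − r⁴ sin²2θ/(4u^{3/2}),  u = L² − r² sin²θ = 0.00200128 m².
Substituting r = 0.0188 m, L = 0.0485 m, θ = 94.8°: d²x/dθ² = +0.0093534 m.
a = ω²·d²x/dθ² = (193.8)²·(+0.0093534) = +351.15 m/s²;  |a| = 351.15 m/s².

351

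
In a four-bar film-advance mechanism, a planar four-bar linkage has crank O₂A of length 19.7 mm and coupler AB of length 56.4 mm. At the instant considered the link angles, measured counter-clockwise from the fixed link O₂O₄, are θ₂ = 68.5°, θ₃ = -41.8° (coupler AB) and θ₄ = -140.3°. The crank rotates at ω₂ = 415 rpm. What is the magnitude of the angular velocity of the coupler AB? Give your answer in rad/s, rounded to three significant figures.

7.39

ω₂ = 43.46 rad/s (from 415 rpm).
Differentiating the loop-closure r₂e^{iθ₂}+r₃e^{iθ₃}=r₁+r₄e^{iθ₄} gives r₂ω₂e^{iθ₂}+r₃ω₃e^{iθ₃}=r₄ω₄e^{iθ₄}.
Eliminating the other unknown: ω₃ = r₂ω₂ sin(θ₄−θ₂) / [r₃ sin(θ₃−θ₄)].
Numerator sine = +0.48175; denominator sine = +0.98902.
Result = 0.0197·43.46·(+0.48175) / (0.0564·(+0.98902)) = +7.3941 rad/s; magnitude 7.3941 rad/s.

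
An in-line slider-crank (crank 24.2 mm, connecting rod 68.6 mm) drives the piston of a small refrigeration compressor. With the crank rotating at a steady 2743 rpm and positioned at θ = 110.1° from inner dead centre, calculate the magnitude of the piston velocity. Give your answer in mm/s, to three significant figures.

ω = 2π·2743/60 = 287.2 rad/s
For an in-line slider-crank, x = r cosθ + √(L² − r² sin²θ), so v = −rω sinθ·[1 + r cosθ/√(L² − r² sin²θ)].
With r = 0.0242 m, L = 0.0686 m, θ = 110.1°: √(L² − r² sin²θ) = 0.064726 m.
v = −0.0242·287.2·0.93909·[1 + 0.0242·-0.34366/0.064726] = -5.6892 m/s.
|v| = 5.6892 m/s = 5689.2 mm/s.

5690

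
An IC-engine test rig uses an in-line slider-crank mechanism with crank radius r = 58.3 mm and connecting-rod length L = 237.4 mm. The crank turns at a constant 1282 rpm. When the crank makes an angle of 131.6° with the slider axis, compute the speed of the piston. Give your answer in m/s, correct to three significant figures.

4.88

ω = 2π·1282/60 = 134.3 rad/s
For an in-line slider-crank, x = r cosθ + √(L² − r² sin²θ), so v = −rω sinθ·[1 + r cosθ/√(L² − r² sin²θ)].
With r = 0.0583 m, L = 0.2374 m, θ = 131.6°: √(L² − r² sin²θ) = 0.23336 m.
v = −0.0583·134.3·0.74780·[1 + 0.0583·-0.66393/0.23336] = -4.8821 m/s.
|v| = 4.8821 m/s.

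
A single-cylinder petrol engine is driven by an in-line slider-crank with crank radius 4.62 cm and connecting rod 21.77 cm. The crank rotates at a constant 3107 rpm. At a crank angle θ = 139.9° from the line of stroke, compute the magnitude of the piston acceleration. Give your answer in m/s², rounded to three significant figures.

3550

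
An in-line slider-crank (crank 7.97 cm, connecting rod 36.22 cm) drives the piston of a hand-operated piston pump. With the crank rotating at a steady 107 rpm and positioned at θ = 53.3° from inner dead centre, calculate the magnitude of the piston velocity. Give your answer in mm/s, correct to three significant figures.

812

ω = 2π·107/60 = 11.21 rad/s
For an in-line slider-crank, x = r cosθ + √(L² − r² sin²θ), so v = −rω sinθ·[1 + r cosθ/√(L² − r² sin²θ)].
With r = 0.0797 m, L = 0.3622 m, θ = 53.3°: √(L² − r² sin²θ) = 0.35652 m.
v = −0.0797·11.21·0.80178·[1 + 0.0797·0.59763/0.35652] = -0.81168 m/s.
|v| = 0.81168 m/s = 811.68 mm/s.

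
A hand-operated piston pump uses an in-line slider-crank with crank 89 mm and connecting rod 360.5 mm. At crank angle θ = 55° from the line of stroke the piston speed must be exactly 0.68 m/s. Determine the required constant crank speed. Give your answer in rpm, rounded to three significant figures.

For an in-line slider-crank, |v_piston| = rω|sinθ|·[1 + r cosθ/√(L² − r² sin²θ)].
With r = 0.089 m, L = 0.3605 m, θ = 55°: the bracketed kinematic factor |dx/dθ| = 0.083446 m.
ω = v/|dx/dθ| = 0.68/0.083446 = 8.149 rad/s.
N = 60ω/(2π) = 77.817 rpm.

77.8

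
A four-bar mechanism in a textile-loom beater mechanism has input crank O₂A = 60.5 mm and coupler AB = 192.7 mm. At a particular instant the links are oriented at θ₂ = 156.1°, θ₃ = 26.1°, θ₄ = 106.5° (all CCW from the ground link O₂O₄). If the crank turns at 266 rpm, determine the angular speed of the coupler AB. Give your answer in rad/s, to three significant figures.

6.75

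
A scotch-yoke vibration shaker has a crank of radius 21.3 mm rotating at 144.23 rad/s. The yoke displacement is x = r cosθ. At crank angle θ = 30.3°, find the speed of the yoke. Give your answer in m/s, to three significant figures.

1.55

ω = 144.2 rad/s
x = r cosθ ⇒ ẋ = −rω sinθ.
|v| = rω|sinθ| = 0.0213·144.2·|sin 30.3°| = 1.55 m/s.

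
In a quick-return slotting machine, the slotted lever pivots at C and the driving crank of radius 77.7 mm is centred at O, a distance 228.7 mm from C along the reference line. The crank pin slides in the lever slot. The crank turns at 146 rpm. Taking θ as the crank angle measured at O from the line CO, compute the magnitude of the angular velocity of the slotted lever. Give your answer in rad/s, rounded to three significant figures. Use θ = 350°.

3.86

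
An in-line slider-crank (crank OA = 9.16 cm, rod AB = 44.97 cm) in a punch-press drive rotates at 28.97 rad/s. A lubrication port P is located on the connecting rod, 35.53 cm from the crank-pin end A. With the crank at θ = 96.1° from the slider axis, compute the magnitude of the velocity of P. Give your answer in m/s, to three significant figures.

2.59

ω = 28.97 rad/s.  Crank-pin speed |V_A| = rω = 2.6537 m/s, perpendicular to OA.
Rod angle: sinφ = −(r/L) sinθ ⇒ φ = -11.685°; ω_rod = −rω cosθ/√(L²−r²sin²θ) = +0.64033 rad/s.
V_P = V_A + ω_rod × AP, with AP = 0.3553 m along the rod.
Components: V_Px = −rω sinθ − a·ω_rod·sinφ = -2.5925 m/s;  V_Py = rω cosθ + a·ω_rod·cosφ = -0.059194 m/s.
|V_P| = √(V_Px² + V_Py²) = 2.5932 m/s.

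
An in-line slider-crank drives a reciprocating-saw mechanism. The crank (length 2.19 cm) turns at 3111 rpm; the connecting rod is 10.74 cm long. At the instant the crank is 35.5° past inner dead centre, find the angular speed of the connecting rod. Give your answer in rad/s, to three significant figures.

ω = 325.8 rad/s (converted from 3111 rpm).
The rod makes angle φ with the slider axis where L sinφ = r sinθ; differentiating, L cosφ·φ̇ = r ω cosθ.
L cosφ = √(L² − r² sin²θ) = 0.10664 m.
|ω_rod| = r ω |cosθ| / √(L² − r² sin²θ) = 0.0219·325.8·0.81412/0.10664 = 54.465 rad/s.

54.5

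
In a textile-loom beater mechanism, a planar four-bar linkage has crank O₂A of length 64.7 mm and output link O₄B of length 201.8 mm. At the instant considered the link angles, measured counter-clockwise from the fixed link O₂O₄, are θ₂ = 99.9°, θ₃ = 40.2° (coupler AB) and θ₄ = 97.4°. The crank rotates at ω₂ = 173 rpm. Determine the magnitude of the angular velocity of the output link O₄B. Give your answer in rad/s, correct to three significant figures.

5.97

ω₂ = 18.12 rad/s (from 173 rpm).
Differentiating the loop-closure r₂e^{iθ₂}+r₃e^{iθ₃}=r₁+r₄e^{iθ₄} gives r₂ω₂e^{iθ₂}+r₃ω₃e^{iθ₃}=r₄ω₄e^{iθ₄}.
Eliminating the other unknown: ω₄ = r₂ω₂ sin(θ₂−θ₃) / [r₄ sin(θ₄−θ₃)].
Numerator sine = +0.86340; denominator sine = +0.84057.
Result = 0.0647·18.12·(+0.86340) / (0.2018·(+0.84057)) = +5.9662 rad/s; magnitude 5.9662 rad/s.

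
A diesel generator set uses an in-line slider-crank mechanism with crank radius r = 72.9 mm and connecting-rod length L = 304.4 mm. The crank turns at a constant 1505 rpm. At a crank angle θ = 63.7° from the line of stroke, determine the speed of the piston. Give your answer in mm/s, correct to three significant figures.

11400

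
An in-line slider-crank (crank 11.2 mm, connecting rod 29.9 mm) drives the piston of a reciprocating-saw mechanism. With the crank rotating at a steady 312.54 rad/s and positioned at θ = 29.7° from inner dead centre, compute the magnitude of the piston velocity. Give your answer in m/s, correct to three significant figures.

2.31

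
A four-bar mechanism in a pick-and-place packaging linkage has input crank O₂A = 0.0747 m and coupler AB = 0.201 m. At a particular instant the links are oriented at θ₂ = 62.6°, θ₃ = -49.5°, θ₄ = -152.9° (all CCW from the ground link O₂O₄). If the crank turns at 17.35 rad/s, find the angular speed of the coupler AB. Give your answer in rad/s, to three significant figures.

3.85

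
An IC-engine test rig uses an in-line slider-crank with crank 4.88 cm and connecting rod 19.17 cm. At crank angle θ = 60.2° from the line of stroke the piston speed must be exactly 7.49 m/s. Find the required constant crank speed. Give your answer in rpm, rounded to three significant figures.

1500

For an in-line slider-crank, |v_piston| = rω|sinθ|·[1 + r cosθ/√(L² − r² sin²θ)].
With r = 0.0488 m, L = 0.1917 m, θ = 60.2°: the bracketed kinematic factor |dx/dθ| = 0.04784 m.
ω = v/|dx/dθ| = 7.49/0.04784 = 156.56 rad/s.
N = 60ω/(2π) = 1495.1 rpm.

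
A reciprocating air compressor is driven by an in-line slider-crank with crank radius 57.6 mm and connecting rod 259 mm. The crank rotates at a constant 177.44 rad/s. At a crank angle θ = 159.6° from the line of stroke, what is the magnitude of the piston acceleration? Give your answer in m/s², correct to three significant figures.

1390

ω = 177.4 rad/s
x(θ) = r cosθ + √(L² − r² sin²θ); with ω constant, a = ω²·d²x/dθ².
d²x/dθ² = −r cosθ − r²(cos2θ)/√u − r⁴ sin²2θ/(4u^{3/2}),  u = L² − r² sin²θ = 0.0666779 m².
Substituting r = 0.0576 m, L = 0.259 m, θ = 159.6°: d²x/dθ² = +0.044193 m.
a = ω²·d²x/dθ² = (177.4)²·(+0.044193) = +1391.4 m/s²;  |a| = 1391.4 m/s².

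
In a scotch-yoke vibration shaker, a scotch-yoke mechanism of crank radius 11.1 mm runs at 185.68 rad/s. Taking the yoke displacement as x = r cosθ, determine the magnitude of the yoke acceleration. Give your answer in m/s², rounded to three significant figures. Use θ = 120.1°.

192

ω = 185.7 rad/s
x = r cosθ ⇒ ẍ = −rω² cosθ (ω constant).
|a| = rω²|cosθ| = 0.0111·(185.7)²·|cos 120.1°| = 191.93 m/s².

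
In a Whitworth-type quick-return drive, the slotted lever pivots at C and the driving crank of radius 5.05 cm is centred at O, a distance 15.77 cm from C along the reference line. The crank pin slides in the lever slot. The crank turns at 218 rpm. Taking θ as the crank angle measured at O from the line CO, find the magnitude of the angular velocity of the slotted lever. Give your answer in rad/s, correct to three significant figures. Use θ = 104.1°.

0.592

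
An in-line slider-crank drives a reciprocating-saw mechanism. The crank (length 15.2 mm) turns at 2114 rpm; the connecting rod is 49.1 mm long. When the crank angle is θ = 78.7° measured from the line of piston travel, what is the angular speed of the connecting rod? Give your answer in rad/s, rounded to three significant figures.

14.1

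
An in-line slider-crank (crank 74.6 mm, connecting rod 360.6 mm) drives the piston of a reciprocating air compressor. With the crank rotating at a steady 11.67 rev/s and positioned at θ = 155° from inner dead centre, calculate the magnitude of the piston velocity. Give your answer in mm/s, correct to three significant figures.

1880

ω = 2π·11.7 = 73.32 rad/s
For an in-line slider-crank, x = r cosθ + √(L² − r² sin²θ), so v = −rω sinθ·[1 + r cosθ/√(L² − r² sin²θ)].
With r = 0.0746 m, L = 0.3606 m, θ = 155°: √(L² − r² sin²θ) = 0.35922 m.
v = −0.0746·73.32·0.42262·[1 + 0.0746·-0.90631/0.35922] = -1.8766 m/s.
|v| = 1.8766 m/s = 1876.6 mm/s.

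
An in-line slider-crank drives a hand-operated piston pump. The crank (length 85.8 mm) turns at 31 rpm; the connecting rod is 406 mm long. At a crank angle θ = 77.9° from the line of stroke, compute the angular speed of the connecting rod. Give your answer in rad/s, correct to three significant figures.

0.147

ω = 3.246 rad/s (converted from 31 rpm).
The rod makes angle φ with the slider axis where L sinφ = r sinθ; differentiating, L cosφ·φ̇ = r ω cosθ.
L cosφ = √(L² − r² sin²θ) = 0.39724 m.
|ω_rod| = r ω |cosθ| / √(L² − r² sin²θ) = 0.0858·3.246·0.20962/0.39724 = 0.14698 rad/s.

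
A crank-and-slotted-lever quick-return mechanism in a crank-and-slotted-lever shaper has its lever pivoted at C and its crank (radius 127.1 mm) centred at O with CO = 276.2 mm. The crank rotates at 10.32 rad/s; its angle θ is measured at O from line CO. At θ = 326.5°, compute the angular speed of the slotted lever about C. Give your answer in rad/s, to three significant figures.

3.10

ω = 10.32 rad/s
Crank pin A relative to C: A = (d + r cosθ, r sinθ); lever angle φ = atan2(r sinθ, d + r cosθ).
Differentiating tanφ: φ̇ = rω(d cosθ + r)/(d² + r² + 2dr cosθ).
d² + r² + 2dr cosθ = |CA|² = 0.150988 m²;  d cosθ + r = +0.35742 m.
|ω_lever| = |0.1271·10.32·+0.35742| / 0.150988 = 3.105 rad/s.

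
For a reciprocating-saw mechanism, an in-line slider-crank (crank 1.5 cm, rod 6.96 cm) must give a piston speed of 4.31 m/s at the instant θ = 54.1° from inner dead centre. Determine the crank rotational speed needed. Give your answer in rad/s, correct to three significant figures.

For an in-line slider-crank, |v_piston| = rω|sinθ|·[1 + r cosθ/√(L² − r² sin²θ)].
With r = 0.015 m, L = 0.0696 m, θ = 54.1°: the bracketed kinematic factor |dx/dθ| = 0.01371 m.
ω = v/|dx/dθ| = 4.31/0.01371 = 314.37 rad/s.

314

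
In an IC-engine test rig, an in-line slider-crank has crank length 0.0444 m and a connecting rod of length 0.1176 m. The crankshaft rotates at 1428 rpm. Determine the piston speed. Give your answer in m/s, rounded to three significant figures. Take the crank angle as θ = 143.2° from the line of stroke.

ω = 2π·1428/60 = 149.5 rad/s
For an in-line slider-crank, x = r cosθ + √(L² − r² sin²θ), so v = −rω sinθ·[1 + r cosθ/√(L² − r² sin²θ)].
With r = 0.0444 m, L = 0.1176 m, θ = 143.2°: √(L² − r² sin²θ) = 0.11455 m.
v = −0.0444·149.5·0.59902·[1 + 0.0444·-0.80073/0.11455] = -2.7429 m/s.
|v| = 2.7429 m/s.

2.74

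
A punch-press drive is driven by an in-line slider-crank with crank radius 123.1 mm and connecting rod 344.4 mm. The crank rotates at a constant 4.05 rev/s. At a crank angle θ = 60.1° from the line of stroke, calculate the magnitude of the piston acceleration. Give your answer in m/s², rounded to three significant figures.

ω = 2π·4.05 = 25.45 rad/s
x(θ) = r cosθ + √(L² − r² sin²θ); with ω constant, a = ω²·d²x/dθ².
d²x/dθ² = −r cosθ − r²(cos2θ)/√u − r⁴ sin²2θ/(4u^{3/2}),  u = L² − r² sin²θ = 0.107223 m².
Substituting r = 0.1231 m, L = 0.3444 m, θ = 60.1°: d²x/dθ² = -0.039307 m.
a = ω²·d²x/dθ² = (25.45)²·(-0.039307) = -25.453 m/s²;  |a| = 25.453 m/s².

25.5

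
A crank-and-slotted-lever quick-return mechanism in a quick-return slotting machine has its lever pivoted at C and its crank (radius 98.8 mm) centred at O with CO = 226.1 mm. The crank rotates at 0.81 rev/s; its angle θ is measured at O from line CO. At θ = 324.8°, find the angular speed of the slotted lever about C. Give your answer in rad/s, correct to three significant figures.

ω = 5.089 rad/s (from 0.81 rev/s).
Crank pin A relative to C: A = (d + r cosθ, r sinθ); lever angle φ = atan2(r sinθ, d + r cosθ).
Differentiating tanφ: φ̇ = rω(d cosθ + r)/(d² + r² + 2dr cosθ).
d² + r² + 2dr cosθ = |CA|² = 0.0973905 m²;  d cosθ + r = +0.28356 m.
|ω_lever| = |0.0988·5.089·+0.28356| / 0.0973905 = 1.464 rad/s.

1.46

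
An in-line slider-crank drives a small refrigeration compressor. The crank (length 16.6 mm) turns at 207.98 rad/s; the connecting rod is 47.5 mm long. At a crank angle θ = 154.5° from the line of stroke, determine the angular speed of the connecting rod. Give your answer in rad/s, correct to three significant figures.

ω = 208 rad/s
The rod makes angle φ with the slider axis where L sinφ = r sinθ; differentiating, L cosφ·φ̇ = r ω cosθ.
L cosφ = √(L² − r² sin²θ) = 0.046959 m.
|ω_rod| = r ω |cosθ| / √(L² − r² sin²θ) = 0.0166·208·0.90259/0.046959 = 66.358 rad/s.

66.4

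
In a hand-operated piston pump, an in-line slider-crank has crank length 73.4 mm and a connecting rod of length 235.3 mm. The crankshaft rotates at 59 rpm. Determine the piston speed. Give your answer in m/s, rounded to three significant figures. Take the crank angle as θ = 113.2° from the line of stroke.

0.363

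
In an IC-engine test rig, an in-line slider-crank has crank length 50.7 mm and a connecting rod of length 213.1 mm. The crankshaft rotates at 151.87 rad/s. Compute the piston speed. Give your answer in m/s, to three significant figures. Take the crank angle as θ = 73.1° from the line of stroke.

ω = 151.9 rad/s
For an in-line slider-crank, x = r cosθ + √(L² − r² sin²θ), so v = −rω sinθ·[1 + r cosθ/√(L² − r² sin²θ)].
With r = 0.0507 m, L = 0.2131 m, θ = 73.1°: √(L² − r² sin²θ) = 0.20751 m.
v = −0.0507·151.9·0.95681·[1 + 0.0507·0.29070/0.20751] = -7.8906 m/s.
|v| = 7.8906 m/s.

7.89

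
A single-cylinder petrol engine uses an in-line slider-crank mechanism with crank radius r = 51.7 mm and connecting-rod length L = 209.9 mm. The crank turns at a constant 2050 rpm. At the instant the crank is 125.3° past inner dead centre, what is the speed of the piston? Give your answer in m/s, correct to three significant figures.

7.74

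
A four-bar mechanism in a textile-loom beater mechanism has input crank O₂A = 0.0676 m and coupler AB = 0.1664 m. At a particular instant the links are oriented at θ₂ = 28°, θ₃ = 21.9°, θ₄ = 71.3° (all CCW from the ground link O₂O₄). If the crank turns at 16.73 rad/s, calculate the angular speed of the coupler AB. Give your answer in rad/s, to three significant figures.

ω₂ = 16.73 rad/s
Differentiating the loop-closure r₂e^{iθ₂}+r₃e^{iθ₃}=r₁+r₄e^{iθ₄} gives r₂ω₂e^{iθ₂}+r₃ω₃e^{iθ₃}=r₄ω₄e^{iθ₄}.
Eliminating the other unknown: ω₃ = r₂ω₂ sin(θ₄−θ₂) / [r₃ sin(θ₃−θ₄)].
Numerator sine = +0.68582; denominator sine = -0.75927.
Result = 0.0676·16.73·(+0.68582) / (0.1664·(-0.75927)) = -6.1391 rad/s; magnitude 6.1391 rad/s.

6.14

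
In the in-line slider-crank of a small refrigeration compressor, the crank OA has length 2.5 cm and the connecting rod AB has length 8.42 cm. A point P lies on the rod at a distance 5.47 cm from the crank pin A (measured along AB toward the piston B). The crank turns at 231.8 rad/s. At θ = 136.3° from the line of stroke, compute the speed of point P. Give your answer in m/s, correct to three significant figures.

3.73

ω = 231.8 rad/s.  Crank-pin speed |V_A| = rω = 5.795 m/s, perpendicular to OA.
Rod angle: sinφ = −(r/L) sinθ ⇒ φ = -11.837°; ω_rod = −rω cosθ/√(L²−r²sin²θ) = +50.839 rad/s.
V_P = V_A + ω_rod × AP, with AP = 0.0547 m along the rod.
Components: V_Px = −rω sinθ − a·ω_rod·sinφ = -3.4332 m/s;  V_Py = rω cosθ + a·ω_rod·cosφ = -1.4679 m/s.
|V_P| = √(V_Px² + V_Py²) = 3.7338 m/s.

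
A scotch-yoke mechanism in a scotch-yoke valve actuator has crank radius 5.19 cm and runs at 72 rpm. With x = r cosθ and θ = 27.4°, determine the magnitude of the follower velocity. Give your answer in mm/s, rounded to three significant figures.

ω = 7.54 rad/s (from 72 rpm).
x = r cosθ ⇒ ẋ = −rω sinθ.
|v| = rω|sinθ| = 0.0519·7.54·|sin 27.4°| = 0.18008 m/s = 180.08 mm/s.

180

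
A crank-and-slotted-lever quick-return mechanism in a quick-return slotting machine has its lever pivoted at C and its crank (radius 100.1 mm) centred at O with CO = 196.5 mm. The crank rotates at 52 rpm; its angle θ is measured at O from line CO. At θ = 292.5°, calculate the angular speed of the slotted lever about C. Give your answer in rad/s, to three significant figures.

1.50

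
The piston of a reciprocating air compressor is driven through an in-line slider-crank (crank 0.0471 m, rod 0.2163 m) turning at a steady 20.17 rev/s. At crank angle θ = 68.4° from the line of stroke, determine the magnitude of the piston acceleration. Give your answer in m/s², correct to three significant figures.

ω = 2π·20.2 = 126.7 rad/s
x(θ) = r cosθ + √(L² − r² sin²θ); with ω constant, a = ω²·d²x/dθ².
d²x/dθ² = −r cosθ − r²(cos2θ)/√u − r⁴ sin²2θ/(4u^{3/2}),  u = L² − r² sin²θ = 0.0448679 m².
Substituting r = 0.0471 m, L = 0.2163 m, θ = 68.4°: d²x/dθ² = -0.0097648 m.
a = ω²·d²x/dθ² = (126.7)²·(-0.0097648) = -156.83 m/s²;  |a| = 156.83 m/s².

157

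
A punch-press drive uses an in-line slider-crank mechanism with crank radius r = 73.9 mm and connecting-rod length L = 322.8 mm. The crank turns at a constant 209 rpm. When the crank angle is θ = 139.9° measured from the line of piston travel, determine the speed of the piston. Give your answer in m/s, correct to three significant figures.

ω = 2π·209/60 = 21.89 rad/s
For an in-line slider-crank, x = r cosθ + √(L² − r² sin²θ), so v = −rω sinθ·[1 + r cosθ/√(L² − r² sin²θ)].
With r = 0.0739 m, L = 0.3228 m, θ = 139.9°: √(L² − r² sin²θ) = 0.31927 m.
v = −0.0739·21.89·0.64412·[1 + 0.0739·-0.76492/0.31927] = -0.85736 m/s.
|v| = 0.85736 m/s.

0.857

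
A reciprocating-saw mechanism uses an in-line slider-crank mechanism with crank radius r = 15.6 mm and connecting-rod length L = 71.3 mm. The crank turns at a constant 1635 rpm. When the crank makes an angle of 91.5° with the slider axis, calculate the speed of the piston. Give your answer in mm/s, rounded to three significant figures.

ω = 2π·1635/60 = 171.2 rad/s
For an in-line slider-crank, x = r cosθ + √(L² − r² sin²θ), so v = −rω sinθ·[1 + r cosθ/√(L² − r² sin²θ)].
With r = 0.0156 m, L = 0.0713 m, θ = 91.5°: √(L² − r² sin²θ) = 0.069574 m.
v = −0.0156·171.2·0.99966·[1 + 0.0156·-0.02618/0.069574] = -2.6544 m/s.
|v| = 2.6544 m/s = 2654.4 mm/s.

2650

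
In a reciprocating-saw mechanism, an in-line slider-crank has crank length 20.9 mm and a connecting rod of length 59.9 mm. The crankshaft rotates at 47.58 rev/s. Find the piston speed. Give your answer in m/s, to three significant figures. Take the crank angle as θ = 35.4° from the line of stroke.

4.67

ω = 2π·47.6 = 299 rad/s
For an in-line slider-crank, x = r cosθ + √(L² − r² sin²θ), so v = −rω sinθ·[1 + r cosθ/√(L² − r² sin²θ)].
With r = 0.0209 m, L = 0.0599 m, θ = 35.4°: √(L² − r² sin²θ) = 0.058664 m.
v = −0.0209·299·0.57928·[1 + 0.0209·0.81513/0.058664] = -4.6705 m/s.
|v| = 4.6705 m/s.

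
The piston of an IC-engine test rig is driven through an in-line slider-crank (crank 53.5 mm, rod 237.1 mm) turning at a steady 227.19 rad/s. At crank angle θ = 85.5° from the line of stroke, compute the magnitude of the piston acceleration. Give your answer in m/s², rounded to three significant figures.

415

ω = 227.2 rad/s
x(θ) = r cosθ + √(L² − r² sin²θ); with ω constant, a = ω²·d²x/dθ².
d²x/dθ² = −r cosθ − r²(cos2θ)/√u − r⁴ sin²2θ/(4u^{3/2}),  u = L² − r² sin²θ = 0.0533718 m².
Substituting r = 0.0535 m, L = 0.2371 m, θ = 85.5°: d²x/dθ² = +0.0080353 m.
a = ω²·d²x/dθ² = (227.2)²·(+0.0080353) = +414.74 m/s²;  |a| = 414.74 m/s².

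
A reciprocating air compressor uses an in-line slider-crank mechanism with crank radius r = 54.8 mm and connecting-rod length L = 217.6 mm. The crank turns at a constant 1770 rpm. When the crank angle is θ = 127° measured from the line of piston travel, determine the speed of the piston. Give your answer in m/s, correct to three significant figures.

6.86

ω = 2π·1770/60 = 185.4 rad/s
For an in-line slider-crank, x = r cosθ + √(L² − r² sin²θ), so v = −rω sinθ·[1 + r cosθ/√(L² − r² sin²θ)].
With r = 0.0548 m, L = 0.2176 m, θ = 127°: √(L² − r² sin²θ) = 0.21315 m.
v = −0.0548·185.4·0.79864·[1 + 0.0548·-0.60182/0.21315] = -6.8569 m/s.
|v| = 6.8569 m/s.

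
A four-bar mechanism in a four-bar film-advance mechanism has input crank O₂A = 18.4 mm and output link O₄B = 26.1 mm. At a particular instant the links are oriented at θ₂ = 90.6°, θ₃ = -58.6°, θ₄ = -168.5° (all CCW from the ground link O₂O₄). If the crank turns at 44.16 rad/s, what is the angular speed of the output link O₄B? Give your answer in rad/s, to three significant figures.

17.0

ω₂ = 44.16 rad/s
Differentiating the loop-closure r₂e^{iθ₂}+r₃e^{iθ₃}=r₁+r₄e^{iθ₄} gives r₂ω₂e^{iθ₂}+r₃ω₃e^{iθ₃}=r₄ω₄e^{iθ₄}.
Eliminating the other unknown: ω₄ = r₂ω₂ sin(θ₂−θ₃) / [r₄ sin(θ₄−θ₃)].
Numerator sine = +0.51204; denominator sine = -0.94029.
Result = 0.0184·44.16·(+0.51204) / (0.0261·(-0.94029)) = -16.953 rad/s; magnitude 16.953 rad/s.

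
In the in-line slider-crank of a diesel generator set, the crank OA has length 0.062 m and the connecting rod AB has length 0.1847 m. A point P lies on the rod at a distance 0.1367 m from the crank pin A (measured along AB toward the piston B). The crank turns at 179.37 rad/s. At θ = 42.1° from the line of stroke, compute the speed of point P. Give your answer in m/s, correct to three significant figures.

9.12

ω = 179.4 rad/s.  Crank-pin speed |V_A| = rω = 11.121 m/s, perpendicular to OA.
Rod angle: sinφ = −(r/L) sinθ ⇒ φ = -13.006°; ω_rod = −rω cosθ/√(L²−r²sin²θ) = -45.851 rad/s.
V_P = V_A + ω_rod × AP, with AP = 0.1367 m along the rod.
Components: V_Px = −rω sinθ − a·ω_rod·sinφ = -8.8663 m/s;  V_Py = rω cosθ + a·ω_rod·cosφ = +2.1444 m/s.
|V_P| = √(V_Px² + V_Py²) = 9.122 m/s.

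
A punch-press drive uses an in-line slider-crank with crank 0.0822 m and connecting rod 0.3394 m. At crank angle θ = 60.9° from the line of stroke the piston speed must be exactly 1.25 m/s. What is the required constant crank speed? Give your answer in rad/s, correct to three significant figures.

15.5

For an in-line slider-crank, |v_piston| = rω|sinθ|·[1 + r cosθ/√(L² − r² sin²θ)].
With r = 0.0822 m, L = 0.3394 m, θ = 60.9°: the bracketed kinematic factor |dx/dθ| = 0.08048 m.
ω = v/|dx/dθ| = 1.25/0.08048 = 15.532 rad/s.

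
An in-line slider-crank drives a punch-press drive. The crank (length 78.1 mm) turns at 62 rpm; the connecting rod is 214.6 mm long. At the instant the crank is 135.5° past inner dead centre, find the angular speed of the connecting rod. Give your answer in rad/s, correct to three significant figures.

ω = 6.493 rad/s (converted from 62 rpm).
The rod makes angle φ with the slider axis where L sinφ = r sinθ; differentiating, L cosφ·φ̇ = r ω cosθ.
L cosφ = √(L² − r² sin²θ) = 0.2075 m.
|ω_rod| = r ω |cosθ| / √(L² − r² sin²θ) = 0.0781·6.493·0.71325/0.2075 = 1.743 rad/s.

1.74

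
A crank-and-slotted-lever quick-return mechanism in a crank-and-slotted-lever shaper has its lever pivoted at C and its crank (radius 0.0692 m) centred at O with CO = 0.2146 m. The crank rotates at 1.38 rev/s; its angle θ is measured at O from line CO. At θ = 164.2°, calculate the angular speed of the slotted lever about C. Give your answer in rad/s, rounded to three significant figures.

ω = 8.671 rad/s (from 1.38 rev/s).
Crank pin A relative to C: A = (d + r cosθ, r sinθ); lever angle φ = atan2(r sinθ, d + r cosθ).
Differentiating tanφ: φ̇ = rω(d cosθ + r)/(d² + r² + 2dr cosθ).
d² + r² + 2dr cosθ = |CA|² = 0.0222633 m²;  d cosθ + r = -0.13729 m.
|ω_lever| = |0.0692·8.671·-0.13729| / 0.0222633 = 3.7002 rad/s.

3.70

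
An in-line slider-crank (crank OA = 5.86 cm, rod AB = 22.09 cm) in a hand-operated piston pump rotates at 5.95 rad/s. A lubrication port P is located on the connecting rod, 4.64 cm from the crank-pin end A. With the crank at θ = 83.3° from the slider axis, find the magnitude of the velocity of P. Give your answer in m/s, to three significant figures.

0.350

ω = 5.95 rad/s.  Crank-pin speed |V_A| = rω = 0.34867 m/s, perpendicular to OA.
Rod angle: sinφ = −(r/L) sinθ ⇒ φ = -15.276°; ω_rod = −rω cosθ/√(L²−r²sin²θ) = -0.1909 rad/s.
V_P = V_A + ω_rod × AP, with AP = 0.0464 m along the rod.
Components: V_Px = −rω sinθ − a·ω_rod·sinφ = -0.34862 m/s;  V_Py = rω cosθ + a·ω_rod·cosφ = +0.032135 m/s.
|V_P| = √(V_Px² + V_Py²) = 0.3501 m/s.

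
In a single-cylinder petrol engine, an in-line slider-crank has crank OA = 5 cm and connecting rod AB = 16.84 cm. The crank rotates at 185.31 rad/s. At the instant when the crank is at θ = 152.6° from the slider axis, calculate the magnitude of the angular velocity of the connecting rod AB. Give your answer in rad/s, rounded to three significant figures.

49.3

ω = 185.3 rad/s
The rod makes angle φ with the slider axis where L sinφ = r sinθ; differentiating, L cosφ·φ̇ = r ω cosθ.
L cosφ = √(L² − r² sin²θ) = 0.16682 m.
|ω_rod| = r ω |cosθ| / √(L² − r² sin²θ) = 0.05·185.3·0.88782/0.16682 = 49.311 rad/s.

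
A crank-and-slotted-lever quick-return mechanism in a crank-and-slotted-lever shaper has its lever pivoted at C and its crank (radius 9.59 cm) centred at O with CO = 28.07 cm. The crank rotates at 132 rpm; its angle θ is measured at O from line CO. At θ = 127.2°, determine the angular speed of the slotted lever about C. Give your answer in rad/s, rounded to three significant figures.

1.76

ω = 13.82 rad/s (from 132 rpm).
Crank pin A relative to C: A = (d + r cosθ, r sinθ); lever angle φ = atan2(r sinθ, d + r cosθ).
Differentiating tanφ: φ̇ = rω(d cosθ + r)/(d² + r² + 2dr cosθ).
d² + r² + 2dr cosθ = |CA|² = 0.0554387 m²;  d cosθ + r = -0.073811 m.
|ω_lever| = |0.0959·13.82·-0.073811| / 0.0554387 = 1.7649 rad/s.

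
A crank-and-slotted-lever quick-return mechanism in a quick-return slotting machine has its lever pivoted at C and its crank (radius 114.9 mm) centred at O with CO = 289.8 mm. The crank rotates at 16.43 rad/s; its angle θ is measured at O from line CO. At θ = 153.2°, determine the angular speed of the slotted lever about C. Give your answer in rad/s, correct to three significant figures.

7.19

ω = 16.43 rad/s
Crank pin A relative to C: A = (d + r cosθ, r sinθ); lever angle φ = atan2(r sinθ, d + r cosθ).
Differentiating tanφ: φ̇ = rω(d cosθ + r)/(d² + r² + 2dr cosθ).
d² + r² + 2dr cosθ = |CA|² = 0.0377434 m²;  d cosθ + r = -0.14377 m.
|ω_lever| = |0.1149·16.43·-0.14377| / 0.0377434 = 7.191 rad/s.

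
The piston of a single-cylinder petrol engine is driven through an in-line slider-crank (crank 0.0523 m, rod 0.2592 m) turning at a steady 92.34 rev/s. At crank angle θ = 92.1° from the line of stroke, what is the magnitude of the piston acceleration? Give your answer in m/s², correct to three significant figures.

4260

ω = 2π·92.3 = 580.2 rad/s
x(θ) = r cosθ + √(L² − r² sin²θ); with ω constant, a = ω²·d²x/dθ².
d²x/dθ² = −r cosθ − r²(cos2θ)/√u − r⁴ sin²2θ/(4u^{3/2}),  u = L² − r² sin²θ = 0.064453 m².
Substituting r = 0.0523 m, L = 0.2592 m, θ = 92.1°: d²x/dθ² = +0.012661 m.
a = ω²·d²x/dθ² = (580.2)²·(+0.012661) = +4262 m/s²;  |a| = 4262 m/s².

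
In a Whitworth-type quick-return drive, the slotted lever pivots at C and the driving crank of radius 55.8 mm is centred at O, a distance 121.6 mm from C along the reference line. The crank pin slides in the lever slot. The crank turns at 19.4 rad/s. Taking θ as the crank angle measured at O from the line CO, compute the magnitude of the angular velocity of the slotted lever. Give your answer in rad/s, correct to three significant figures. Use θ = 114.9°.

0.409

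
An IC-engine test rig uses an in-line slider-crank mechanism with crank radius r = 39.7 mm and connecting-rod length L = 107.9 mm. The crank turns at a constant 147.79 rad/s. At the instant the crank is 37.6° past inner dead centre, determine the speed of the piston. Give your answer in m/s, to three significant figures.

4.65

ω = 147.8 rad/s
For an in-line slider-crank, x = r cosθ + √(L² − r² sin²θ), so v = −rω sinθ·[1 + r cosθ/√(L² − r² sin²θ)].
With r = 0.0397 m, L = 0.1079 m, θ = 37.6°: √(L² − r² sin²θ) = 0.10515 m.
v = −0.0397·147.8·0.61015·[1 + 0.0397·0.79229/0.10515] = -4.6508 m/s.
|v| = 4.6508 m/s.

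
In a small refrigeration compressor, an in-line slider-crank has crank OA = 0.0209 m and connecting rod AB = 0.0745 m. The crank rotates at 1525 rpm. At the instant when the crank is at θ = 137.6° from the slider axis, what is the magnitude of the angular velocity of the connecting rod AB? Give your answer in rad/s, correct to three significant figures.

33.7

ω = 159.7 rad/s (converted from 1525 rpm).
The rod makes angle φ with the slider axis where L sinφ = r sinθ; differentiating, L cosφ·φ̇ = r ω cosθ.
L cosφ = √(L² − r² sin²θ) = 0.073155 m.
|ω_rod| = r ω |cosθ| / √(L² − r² sin²θ) = 0.0209·159.7·0.73846/0.073155 = 33.692 rad/s.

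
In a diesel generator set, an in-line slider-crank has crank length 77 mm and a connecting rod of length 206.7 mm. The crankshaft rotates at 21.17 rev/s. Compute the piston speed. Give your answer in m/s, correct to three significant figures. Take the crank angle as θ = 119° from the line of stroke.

ω = 2π·21.2 = 133 rad/s
For an in-line slider-crank, x = r cosθ + √(L² − r² sin²θ), so v = −rω sinθ·[1 + r cosθ/√(L² − r² sin²θ)].
With r = 0.077 m, L = 0.2067 m, θ = 119°: √(L² − r² sin²θ) = 0.19542 m.
v = −0.077·133·0.87462·[1 + 0.077·-0.48481/0.19542] = -7.2468 m/s.
|v| = 7.2468 m/s.

7.25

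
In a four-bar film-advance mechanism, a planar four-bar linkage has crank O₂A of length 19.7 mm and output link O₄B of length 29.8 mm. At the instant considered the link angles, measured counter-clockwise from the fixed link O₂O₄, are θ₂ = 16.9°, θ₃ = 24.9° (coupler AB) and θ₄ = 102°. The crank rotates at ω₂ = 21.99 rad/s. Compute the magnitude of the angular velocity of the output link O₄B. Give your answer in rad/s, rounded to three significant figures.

ω₂ = 21.99 rad/s
Differentiating the loop-closure r₂e^{iθ₂}+r₃e^{iθ₃}=r₁+r₄e^{iθ₄} gives r₂ω₂e^{iθ₂}+r₃ω₃e^{iθ₃}=r₄ω₄e^{iθ₄}.
Eliminating the other unknown: ω₄ = r₂ω₂ sin(θ₂−θ₃) / [r₄ sin(θ₄−θ₃)].
Numerator sine = -0.13917; denominator sine = +0.97476.
Result = 0.0197·21.99·(-0.13917) / (0.0298·(+0.97476)) = -2.0755 rad/s; magnitude 2.0755 rad/s.

2.08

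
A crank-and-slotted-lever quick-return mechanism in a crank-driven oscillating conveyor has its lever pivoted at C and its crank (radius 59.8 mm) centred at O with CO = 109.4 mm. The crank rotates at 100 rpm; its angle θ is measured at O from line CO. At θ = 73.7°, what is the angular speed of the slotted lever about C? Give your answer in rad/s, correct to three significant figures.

2.95

ω = 10.47 rad/s (from 100 rpm).
Crank pin A relative to C: A = (d + r cosθ, r sinθ); lever angle φ = atan2(r sinθ, d + r cosθ).
Differentiating tanφ: φ̇ = rω(d cosθ + r)/(d² + r² + 2dr cosθ).
d² + r² + 2dr cosθ = |CA|² = 0.0192167 m²;  d cosθ + r = +0.090505 m.
|ω_lever| = |0.0598·10.47·+0.090505| / 0.0192167 = 2.9493 rad/s.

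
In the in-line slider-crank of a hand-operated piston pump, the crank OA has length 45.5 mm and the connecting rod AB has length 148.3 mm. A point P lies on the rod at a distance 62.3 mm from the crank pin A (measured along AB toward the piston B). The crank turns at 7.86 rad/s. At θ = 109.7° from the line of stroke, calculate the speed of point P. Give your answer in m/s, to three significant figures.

0.329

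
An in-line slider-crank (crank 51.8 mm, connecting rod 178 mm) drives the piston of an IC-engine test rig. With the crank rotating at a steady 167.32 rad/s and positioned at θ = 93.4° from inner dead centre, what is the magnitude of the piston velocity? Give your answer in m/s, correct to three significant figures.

ω = 167.3 rad/s
For an in-line slider-crank, x = r cosθ + √(L² − r² sin²θ), so v = −rω sinθ·[1 + r cosθ/√(L² − r² sin²θ)].
With r = 0.0518 m, L = 0.178 m, θ = 93.4°: √(L² − r² sin²θ) = 0.17032 m.
v = −0.0518·167.3·0.99824·[1 + 0.0518·-0.05931/0.17032] = -8.4959 m/s.
|v| = 8.4959 m/s.

8.50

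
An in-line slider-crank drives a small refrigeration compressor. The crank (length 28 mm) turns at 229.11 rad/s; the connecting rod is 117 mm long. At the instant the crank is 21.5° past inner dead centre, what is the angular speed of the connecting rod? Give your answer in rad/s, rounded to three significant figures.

51.2

ω = 229.1 rad/s
The rod makes angle φ with the slider axis where L sinφ = r sinθ; differentiating, L cosφ·φ̇ = r ω cosθ.
L cosφ = √(L² − r² sin²θ) = 0.11655 m.
|ω_rod| = r ω |cosθ| / √(L² − r² sin²θ) = 0.028·229.1·0.93042/0.11655 = 51.212 rad/s.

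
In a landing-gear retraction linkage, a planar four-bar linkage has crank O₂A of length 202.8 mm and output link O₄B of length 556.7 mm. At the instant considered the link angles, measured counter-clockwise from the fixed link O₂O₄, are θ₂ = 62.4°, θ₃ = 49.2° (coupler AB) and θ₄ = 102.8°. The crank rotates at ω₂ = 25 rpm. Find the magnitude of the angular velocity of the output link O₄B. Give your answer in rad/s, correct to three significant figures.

ω₂ = 2.618 rad/s (from 25 rpm).
Differentiating the loop-closure r₂e^{iθ₂}+r₃e^{iθ₃}=r₁+r₄e^{iθ₄} gives r₂ω₂e^{iθ₂}+r₃ω₃e^{iθ₃}=r₄ω₄e^{iθ₄}.
Eliminating the other unknown: ω₄ = r₂ω₂ sin(θ₂−θ₃) / [r₄ sin(θ₄−θ₃)].
Numerator sine = +0.22835; denominator sine = +0.80489.
Result = 0.2028·2.618·(+0.22835) / (0.5567·(+0.80489)) = +0.27057 rad/s; magnitude 0.27057 rad/s.

0.271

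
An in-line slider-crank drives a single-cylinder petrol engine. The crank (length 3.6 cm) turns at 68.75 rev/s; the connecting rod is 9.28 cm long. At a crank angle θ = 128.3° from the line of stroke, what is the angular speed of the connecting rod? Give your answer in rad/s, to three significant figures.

109

ω = 432 rad/s (converted from 68.75 rev/s).
The rod makes angle φ with the slider axis where L sinφ = r sinθ; differentiating, L cosφ·φ̇ = r ω cosθ.
L cosφ = √(L² − r² sin²θ) = 0.088395 m.
|ω_rod| = r ω |cosθ| / √(L² − r² sin²θ) = 0.036·432·0.61978/0.088395 = 109.03 rad/s.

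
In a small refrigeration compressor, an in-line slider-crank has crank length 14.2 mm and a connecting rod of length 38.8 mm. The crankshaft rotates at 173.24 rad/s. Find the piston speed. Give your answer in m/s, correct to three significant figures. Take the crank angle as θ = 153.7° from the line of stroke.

ω = 173.2 rad/s
For an in-line slider-crank, x = r cosθ + √(L² − r² sin²θ), so v = −rω sinθ·[1 + r cosθ/√(L² − r² sin²θ)].
With r = 0.0142 m, L = 0.0388 m, θ = 153.7°: √(L² − r² sin²θ) = 0.038286 m.
v = −0.0142·173.2·0.44307·[1 + 0.0142·-0.89649/0.038286] = -0.72755 m/s.
|v| = 0.72755 m/s.

0.728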